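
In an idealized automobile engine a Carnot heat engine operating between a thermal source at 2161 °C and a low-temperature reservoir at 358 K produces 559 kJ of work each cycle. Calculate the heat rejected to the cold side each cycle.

T_H = 2161 °C → 2161 + 273.15 = 2434.15 K.
Carnot efficiency: η = 1 − T_C/T_H = 1 − 358.00/2434.15 = 0.8529.
Since Q_C/Q_H = T_C/T_H and Q_H = W/η, Q_C = W·T_C/(T_H − T_C) = 559 × 358.00/2076.15 = 96.39 kJ.

Q_C ≈ 96.39 kJ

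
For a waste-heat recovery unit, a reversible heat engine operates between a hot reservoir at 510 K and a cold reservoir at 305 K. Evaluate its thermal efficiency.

η_rev = 1 − T_C/T_H = 1 − 305.00/510.00 = 0.402.

η ≈ 0.402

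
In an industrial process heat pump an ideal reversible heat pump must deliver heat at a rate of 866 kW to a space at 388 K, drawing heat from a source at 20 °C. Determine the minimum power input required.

Ẇ_in ≈ 212 kW

T_C = 20 °C → 20 + 273.15 = 293.15 K.
For a reversible heat pump, COP_HP = T_H/(T_H − T_C) = 388.00/94.85 = 4.0907.
W = Q_H/COP_HP = 866/4.0907 = 212 kW.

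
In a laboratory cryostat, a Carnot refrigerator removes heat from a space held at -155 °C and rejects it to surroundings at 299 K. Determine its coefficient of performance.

T_C = -155 °C → -155 + 273.15 = 118.15 K.
Carnot COP: COP_R = T_C/(T_H − T_C) = 118.15/(299.00 − 118.15) = 0.653.

COP_R ≈ 0.653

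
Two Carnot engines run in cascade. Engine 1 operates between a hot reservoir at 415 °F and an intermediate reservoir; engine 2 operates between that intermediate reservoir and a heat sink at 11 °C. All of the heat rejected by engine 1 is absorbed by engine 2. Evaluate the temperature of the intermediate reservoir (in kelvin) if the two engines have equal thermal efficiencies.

T_m ≈ 372 K

T_H = 415 °F → (415 − 32) × 5/9 = 212.78 °C = 485.93 K.
T_C = 11 °C → 11 + 273.15 = 284.15 K.
Equal efficiencies require 1 − T_m/T_H = 1 − T_C/T_m, i.e. T_m/T_H = T_C/T_m, so T_m = √(T_H·T_C) = √(485.93 × 284.15) = 372 K.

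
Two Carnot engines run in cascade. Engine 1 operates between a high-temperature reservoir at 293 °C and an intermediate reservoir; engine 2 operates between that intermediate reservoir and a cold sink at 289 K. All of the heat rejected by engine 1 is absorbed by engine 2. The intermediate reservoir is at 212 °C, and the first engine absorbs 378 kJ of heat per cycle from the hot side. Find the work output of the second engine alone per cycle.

W₂ ≈ 131 kJ

T_H = 293 °C → 293 + 273.15 = 566.15 K.
T_m = 212 °C → 212 + 273.15 = 485.15 K.
Heat entering the second stage: Q_m = Q_H·(T_m/T_H) = 378 × 485.15/566.15 = 324 kJ.
Second-stage efficiency η₂ = 1 − T_C/T_m = 1 − 289.00/485.15 = 0.4043, so W₂ = η₂·Q_m = 131 kJ.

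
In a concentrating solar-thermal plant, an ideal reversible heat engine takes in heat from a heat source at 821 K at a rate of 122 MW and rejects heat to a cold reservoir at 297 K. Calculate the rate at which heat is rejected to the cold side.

Q̇_C ≈ 44.13 MW

Carnot efficiency: η = 1 − T_C/T_H = 1 − 297.00/821.00 = 0.6382.
For a reversible cycle Q_C/Q_H = T_C/T_H, so Q_C = 122 × 297.00/821.00 = 44.13 MW.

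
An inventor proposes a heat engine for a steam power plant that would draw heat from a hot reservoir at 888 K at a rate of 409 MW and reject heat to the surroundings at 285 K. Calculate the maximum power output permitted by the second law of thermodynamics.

Ẇ_max ≈ 278 MW

The upper bound on efficiency is η_max = 1 − T_C/T_H = 1 − 285.00/888.00 = 0.6791.
W_max = η_max · Q_H = 0.6791 × 409 = 278 MW.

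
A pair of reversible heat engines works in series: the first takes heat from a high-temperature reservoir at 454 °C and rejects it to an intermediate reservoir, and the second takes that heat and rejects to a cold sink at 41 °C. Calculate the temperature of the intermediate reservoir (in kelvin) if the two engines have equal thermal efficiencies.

T_H = 454 °C → 454 + 273.15 = 727.15 K.
T_C = 41 °C → 41 + 273.15 = 314.15 K.
Equal efficiencies require 1 − T_m/T_H = 1 − T_C/T_m, i.e. T_m/T_H = T_C/T_m, so T_m = √(T_H·T_C) = √(727.15 × 314.15) = 477.9 K.

T_m ≈ 477.9 K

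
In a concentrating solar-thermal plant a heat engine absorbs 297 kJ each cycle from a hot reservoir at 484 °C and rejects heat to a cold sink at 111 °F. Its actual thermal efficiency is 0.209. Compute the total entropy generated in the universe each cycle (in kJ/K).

ΔS_univ ≈ 0.3487 kJ/K

T_H = 484 °C → 484 + 273.15 = 757.15 K.
T_C = 111 °F → (111 − 32) × 5/9 = 43.89 °C = 317.04 K.
W = η·Q_H = 0.209 × 297 = 62.07 kJ, so Q_C = Q_H − W = 234.9 kJ.
Entropy balance on the reservoirs: −Q_H/T_H = -0.3923 kJ/K, +Q_C/T_C = 0.7410 kJ/K.
ΔS_univ = −Q_H/T_H + Q_C/T_C = 0.3487 kJ/K (> 0, since η = 0.209 < η_Carnot = 0.581).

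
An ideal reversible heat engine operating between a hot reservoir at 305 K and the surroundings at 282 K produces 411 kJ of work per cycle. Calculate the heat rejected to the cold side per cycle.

Q_C ≈ 5040 kJ

Since the cycle is reversible, η = 1 − T_C/T_H = 1 − 282.00/305.00 = 0.0754.
Since Q_C/Q_H = T_C/T_H and Q_H = W/η, Q_C = W·T_C/(T_H − T_C) = 411 × 282.00/23.00 = 5040 kJ.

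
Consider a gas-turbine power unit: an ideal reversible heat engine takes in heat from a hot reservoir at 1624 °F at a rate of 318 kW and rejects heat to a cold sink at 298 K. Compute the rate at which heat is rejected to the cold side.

T_H = 1624 °F → (1624 − 32) × 5/9 = 884.44 °C = 1157.59 K.
Since the cycle is reversible, η = 1 − T_C/T_H = 1 − 298.00/1157.59 = 0.7426.
For a reversible cycle Q_C/Q_H = T_C/T_H, so Q_C = 318 × 298.00/1157.59 = 81.9 kW.

Q̇_C ≈ 81.9 kW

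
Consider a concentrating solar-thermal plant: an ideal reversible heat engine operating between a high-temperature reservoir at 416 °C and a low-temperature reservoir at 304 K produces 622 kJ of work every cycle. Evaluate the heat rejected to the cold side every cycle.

Q_C ≈ 491 kJ

T_H = 416 °C → 416 + 273.15 = 689.15 K.
η_rev = 1 − T_C/T_H = 1 − 304.00/689.15 = 0.5589.
Since Q_C/Q_H = T_C/T_H and Q_H = W/η, Q_C = W·T_C/(T_H − T_C) = 622 × 304.00/385.15 = 491 kJ.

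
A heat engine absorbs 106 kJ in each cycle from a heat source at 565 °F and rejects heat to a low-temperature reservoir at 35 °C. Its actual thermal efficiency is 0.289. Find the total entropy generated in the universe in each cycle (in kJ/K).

ΔS_univ ≈ 0.0584 kJ/K

T_H = 565 °F → (565 − 32) × 5/9 = 296.11 °C = 569.26 K.
T_C = 35 °C → 35 + 273.15 = 308.15 K.
W = η·Q_H = 0.289 × 106 = 30.63 kJ, so Q_C = Q_H − W = 75.37 kJ.
The hot reservoir loses entropy Q_H/T_H = 106/569.26 = 0.1862 kJ/K; the cold reservoir gains Q_C/T_C = 75.37/308.15 = 0.2446 kJ/K.
ΔS_univ = −Q_H/T_H + Q_C/T_C = 0.0584 kJ/K (> 0, since η = 0.289 < η_Carnot = 0.459).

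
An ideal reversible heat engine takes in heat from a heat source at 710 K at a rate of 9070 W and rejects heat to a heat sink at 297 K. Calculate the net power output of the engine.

η_rev = 1 − T_C/T_H = 1 − 297.00/710.00 = 0.5817.
W = η·Q_H = 0.5817 × 9070 = 5280 W.

Ẇ ≈ 5280 W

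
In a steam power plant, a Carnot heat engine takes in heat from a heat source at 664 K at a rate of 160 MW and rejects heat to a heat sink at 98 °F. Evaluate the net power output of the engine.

Ẇ ≈ 85.35 MW

T_C = 98 °F → (98 − 32) × 5/9 = 36.67 °C = 309.82 K.
For a reversible engine, η = 1 − T_C/T_H = 1 − 309.82/664.00 = 0.5334.
W = η·Q_H = 0.5334 × 160 = 85.35 MW.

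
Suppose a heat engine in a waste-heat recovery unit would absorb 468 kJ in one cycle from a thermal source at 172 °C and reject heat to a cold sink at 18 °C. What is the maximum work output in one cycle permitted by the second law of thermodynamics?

T_H = 172 °C → 172 + 273.15 = 445.15 K.
T_C = 18 °C → 18 + 273.15 = 291.15 K.
The second-law ceiling is the Carnot efficiency, η_max = 1 − T_C/T_H = 1 − 291.15/445.15 = 0.3460.
W_max = η_max · Q_H = 0.3460 × 468 = 162 kJ.

W_max ≈ 162 kJ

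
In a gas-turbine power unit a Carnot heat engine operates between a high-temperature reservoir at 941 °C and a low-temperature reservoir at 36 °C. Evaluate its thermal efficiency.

η ≈ 0.7454

T_H = 941 °C → 941 + 273.15 = 1214.15 K.
T_C = 36 °C → 36 + 273.15 = 309.15 K.
The Carnot efficiency is η = 1 − T_C/T_H = 1 − 309.15/1214.15 = 0.7454.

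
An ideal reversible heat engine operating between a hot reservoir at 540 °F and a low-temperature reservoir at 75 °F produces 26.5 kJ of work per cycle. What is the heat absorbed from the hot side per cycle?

Q_H ≈ 57.0 kJ

T_H = 540 °F → (540 − 32) × 5/9 = 282.22 °C = 555.37 K.
T_C = 75 °F → (75 − 32) × 5/9 = 23.89 °C = 297.04 K.
Carnot efficiency: η = 1 − T_C/T_H = 1 − 297.04/555.37 = 0.4652.
Q_H = W/η = 26.5/0.4652 = 57.0 kJ.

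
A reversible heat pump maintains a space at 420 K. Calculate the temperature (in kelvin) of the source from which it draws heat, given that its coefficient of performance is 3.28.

T_C ≈ 292 K

COP_HP = T_H/(T_H − T_C) ⇒ T_C = T_H·(COP_HP − 1)/COP_HP = 420.00 × (3.28 − 1)/3.28 = 292 K.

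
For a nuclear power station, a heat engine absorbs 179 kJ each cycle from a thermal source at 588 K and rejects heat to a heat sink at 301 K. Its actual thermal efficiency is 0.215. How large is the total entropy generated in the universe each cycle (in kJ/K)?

ΔS_univ ≈ 0.162 kJ/K

W = η·Q_H = 0.215 × 179 = 38.48 kJ, so Q_C = Q_H − W = 140.5 kJ.
Entropy balance on the reservoirs: −Q_H/T_H = -0.3044 kJ/K, +Q_C/T_C = 0.4668 kJ/K.
ΔS_univ = −Q_H/T_H + Q_C/T_C = 0.162 kJ/K (> 0, since η = 0.215 < η_Carnot = 0.488).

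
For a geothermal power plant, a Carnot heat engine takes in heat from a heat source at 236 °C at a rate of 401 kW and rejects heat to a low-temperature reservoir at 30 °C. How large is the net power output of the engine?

T_H = 236 °C → 236 + 273.15 = 509.15 K.
T_C = 30 °C → 30 + 273.15 = 303.15 K.
The Carnot efficiency is η = 1 − T_C/T_H = 1 − 303.15/509.15 = 0.4046.
W = η·Q_H = 0.4046 × 401 = 162 kW.

Ẇ ≈ 162 kW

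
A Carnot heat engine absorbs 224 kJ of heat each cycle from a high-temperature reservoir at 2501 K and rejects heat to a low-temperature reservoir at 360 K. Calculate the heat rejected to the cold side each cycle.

For a reversible engine, η = 1 − T_C/T_H = 1 − 360.00/2501.00 = 0.8561.
For a reversible cycle Q_C/Q_H = T_C/T_H, so Q_C = 224 × 360.00/2501.00 = 32.2 kJ.

Q_C ≈ 32.2 kJ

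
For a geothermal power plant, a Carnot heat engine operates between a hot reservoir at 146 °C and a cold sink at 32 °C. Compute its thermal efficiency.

η ≈ 0.2720

T_H = 146 °C → 146 + 273.15 = 419.15 K.
T_C = 32 °C → 32 + 273.15 = 305.15 K.
η_rev = 1 − T_C/T_H = 1 − 305.15/419.15 = 0.2720.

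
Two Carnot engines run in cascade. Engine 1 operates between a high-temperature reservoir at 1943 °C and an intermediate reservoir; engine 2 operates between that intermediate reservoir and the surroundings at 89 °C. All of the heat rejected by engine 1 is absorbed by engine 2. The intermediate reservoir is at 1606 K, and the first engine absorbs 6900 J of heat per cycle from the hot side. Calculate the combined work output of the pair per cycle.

W_total ≈ 5772 J

T_H = 1943 °C → 1943 + 273.15 = 2216.15 K.
T_C = 89 °C → 89 + 273.15 = 362.15 K.
Two reversible stages in series are equivalent to a single Carnot engine between T_H and T_C, so η_total = 1 − T_C/T_H = 1 − 362.15/2216.15 = 0.8366.
W_total = η_total · Q_H = 0.8366 × 6900 = 5772 J.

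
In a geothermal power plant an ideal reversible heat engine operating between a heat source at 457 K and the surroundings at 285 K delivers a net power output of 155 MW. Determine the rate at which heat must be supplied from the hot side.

Q̇_H ≈ 412 MW

The Carnot efficiency is η = 1 − T_C/T_H = 1 − 285.00/457.00 = 0.3764.
Q_H = W/η = 155/0.3764 = 412 MW.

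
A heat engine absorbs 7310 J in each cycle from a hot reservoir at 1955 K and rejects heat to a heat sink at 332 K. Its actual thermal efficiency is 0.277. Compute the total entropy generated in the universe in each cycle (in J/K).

ΔS_univ ≈ 12.2 J/K

W = η·Q_H = 0.277 × 7310 = 2025 J, so Q_C = Q_H − W = 5285 J.
The hot reservoir loses entropy Q_H/T_H = 7310/1955.00 = 3.739 J/K; the cold reservoir gains Q_C/T_C = 5285/332.00 = 15.92 J/K.
ΔS_univ = −Q_H/T_H + Q_C/T_C = 12.2 J/K (> 0, since η = 0.277 < η_Carnot = 0.830).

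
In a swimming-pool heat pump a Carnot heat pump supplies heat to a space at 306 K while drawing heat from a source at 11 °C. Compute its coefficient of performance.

T_C = 11 °C → 11 + 273.15 = 284.15 K.
COP_HP = T_H/(T_H − T_C) = 306.00/(306.00 − 284.15) = 14.00.

COP_HP ≈ 14.00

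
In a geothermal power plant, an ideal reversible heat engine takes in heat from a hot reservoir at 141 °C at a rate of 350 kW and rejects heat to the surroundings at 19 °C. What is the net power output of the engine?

Ẇ ≈ 103 kW

T_H = 141 °C → 141 + 273.15 = 414.15 K.
T_C = 19 °C → 19 + 273.15 = 292.15 K.
Since the cycle is reversible, η = 1 − T_C/T_H = 1 − 292.15/414.15 = 0.2946.
W = η·Q_H = 0.2946 × 350 = 103 kW.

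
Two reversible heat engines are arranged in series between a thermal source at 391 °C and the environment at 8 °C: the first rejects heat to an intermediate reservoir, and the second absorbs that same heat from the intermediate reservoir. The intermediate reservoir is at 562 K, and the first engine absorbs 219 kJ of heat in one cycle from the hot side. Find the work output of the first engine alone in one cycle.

T_H = 391 °C → 391 + 273.15 = 664.15 K.
T_C = 8 °C → 8 + 273.15 = 281.15 K.
First-stage efficiency η₁ = 1 − T_m/T_H = 1 − 562.00/664.15 = 0.1538.
W₁ = η₁·Q_H = 0.1538 × 219 = 33.7 kJ.

W₁ ≈ 33.7 kJ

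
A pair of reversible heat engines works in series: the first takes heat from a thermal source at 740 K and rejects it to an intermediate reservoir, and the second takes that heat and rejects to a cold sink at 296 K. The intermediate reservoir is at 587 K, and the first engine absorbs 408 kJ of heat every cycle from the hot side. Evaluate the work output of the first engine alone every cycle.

W₁ ≈ 84.36 kJ

First-stage efficiency η₁ = 1 − T_m/T_H = 1 − 587.00/740.00 = 0.2068.
W₁ = η₁·Q_H = 0.2068 × 408 = 84.36 kJ.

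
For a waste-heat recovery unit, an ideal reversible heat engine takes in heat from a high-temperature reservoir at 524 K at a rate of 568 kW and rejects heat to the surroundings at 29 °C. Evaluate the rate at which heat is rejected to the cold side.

Q̇_C ≈ 328 kW

T_C = 29 °C → 29 + 273.15 = 302.15 K.
Since the cycle is reversible, η = 1 − T_C/T_H = 1 − 302.15/524.00 = 0.4234.
For a reversible cycle Q_C/Q_H = T_C/T_H, so Q_C = 568 × 302.15/524.00 = 328 kW.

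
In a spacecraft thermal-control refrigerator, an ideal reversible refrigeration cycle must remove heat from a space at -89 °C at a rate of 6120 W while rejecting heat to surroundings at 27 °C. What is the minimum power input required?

Ẇ_in ≈ 3860 W

T_H = 27 °C → 27 + 273.15 = 300.15 K.
T_C = -89 °C → -89 + 273.15 = 184.15 K.
Carnot COP: COP_R = T_C/(T_H − T_C) = 184.15/116.00 = 1.5875.
W = Q_C/COP_R = 6120/1.5875 = 3860 W.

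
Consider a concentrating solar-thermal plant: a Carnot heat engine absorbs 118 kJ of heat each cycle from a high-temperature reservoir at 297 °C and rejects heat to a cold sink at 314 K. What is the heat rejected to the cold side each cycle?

T_H = 297 °C → 297 + 273.15 = 570.15 K.
Carnot efficiency: η = 1 − T_C/T_H = 1 − 314.00/570.15 = 0.4493.
For a reversible cycle Q_C/Q_H = T_C/T_H, so Q_C = 118 × 314.00/570.15 = 65.0 kJ.

Q_C ≈ 65.0 kJ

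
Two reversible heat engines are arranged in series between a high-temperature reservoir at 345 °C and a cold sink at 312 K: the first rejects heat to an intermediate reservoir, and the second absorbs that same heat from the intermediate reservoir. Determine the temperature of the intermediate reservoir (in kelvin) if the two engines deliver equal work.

T_H = 345 °C → 345 + 273.15 = 618.15 K.
For reversible stages Q_m = Q_H·(T_m/T_H). Setting W₁ = Q_H(1 − T_m/T_H) equal to W₂ = Q_m(1 − T_C/T_m) = Q_H·(T_m − T_C)/T_H gives T_H − T_m = T_m − T_C, so T_m = (T_H + T_C)/2 = (618.15 + 312.00)/2 = 465 K.

T_m ≈ 465 K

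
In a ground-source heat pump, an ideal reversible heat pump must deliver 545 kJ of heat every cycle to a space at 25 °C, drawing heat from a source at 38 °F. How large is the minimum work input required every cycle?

W_in ≈ 39.6 kJ

T_H = 25 °C → 25 + 273.15 = 298.15 K.
T_C = 38 °F → (38 − 32) × 5/9 = 3.33 °C = 276.48 K.
The Carnot heat-pump COP is COP_HP = T_H/(T_H − T_C) = 298.15/21.67 = 13.7608.
W = Q_H/COP_HP = 545/13.7608 = 39.6 kJ.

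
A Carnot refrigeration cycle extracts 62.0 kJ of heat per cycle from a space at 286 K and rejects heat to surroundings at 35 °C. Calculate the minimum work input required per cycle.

T_H = 35 °C → 35 + 273.15 = 308.15 K.
The reversible coefficient of performance is COP_R = T_C/(T_H − T_C) = 286.00/22.15 = 12.9120.
W = Q_C/COP_R = 62.0/12.9120 = 4.80 kJ.

W_in ≈ 4.80 kJ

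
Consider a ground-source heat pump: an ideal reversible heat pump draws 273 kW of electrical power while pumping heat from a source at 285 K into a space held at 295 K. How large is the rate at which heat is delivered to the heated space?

Reversible heating COP: COP_HP = T_H/(T_H − T_C) = 295.00/10.00 = 29.5000.
Q_H = COP_HP · W = 29.5000 × 273 = 8050 kW.

Q̇_H ≈ 8050 kW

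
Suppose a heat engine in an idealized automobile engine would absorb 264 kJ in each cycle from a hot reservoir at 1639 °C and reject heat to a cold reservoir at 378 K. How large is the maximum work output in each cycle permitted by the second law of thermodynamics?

W_max ≈ 212 kJ

T_H = 1639 °C → 1639 + 273.15 = 1912.15 K.
The upper bound on efficiency is η_max = 1 − T_C/T_H = 1 − 378.00/1912.15 = 0.8023.
W_max = η_max · Q_H = 0.8023 × 264 = 212 kJ.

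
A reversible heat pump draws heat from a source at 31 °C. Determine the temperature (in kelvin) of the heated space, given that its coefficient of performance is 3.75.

T_C = 31 °C → 31 + 273.15 = 304.15 K.
COP_HP = T_H/(T_H − T_C) ⇒ T_H = T_C·COP_HP/(COP_HP − 1) = 304.15 × 3.75/(3.75 − 1) = 415 K.

T_H ≈ 415 K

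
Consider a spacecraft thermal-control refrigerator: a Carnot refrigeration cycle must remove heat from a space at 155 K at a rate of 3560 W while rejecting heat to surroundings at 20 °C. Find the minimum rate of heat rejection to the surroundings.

T_H = 20 °C → 20 + 273.15 = 293.15 K.
For a reversible cycle Q_H/Q_C = T_H/T_C, so Q_H = Q_C·T_H/T_C = 3560 × 293.15/155.00 = 6733 W.

Q̇_H ≈ 6733 W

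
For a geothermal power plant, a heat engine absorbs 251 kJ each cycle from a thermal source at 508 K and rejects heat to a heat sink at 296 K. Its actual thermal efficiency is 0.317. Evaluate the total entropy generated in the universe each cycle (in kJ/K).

ΔS_univ ≈ 0.08507 kJ/K

W = η·Q_H = 0.317 × 251 = 79.57 kJ, so Q_C = Q_H − W = 171.4 kJ.
Reservoir entropy changes: ΔS_H = −Q_H/T_H = −251/508.00 = -0.4941 kJ/K and ΔS_C = +Q_C/T_C = 171.4/296.00 = 0.5792 kJ/K.
ΔS_univ = −Q_H/T_H + Q_C/T_C = 0.08507 kJ/K (> 0, since η = 0.317 < η_Carnot = 0.417).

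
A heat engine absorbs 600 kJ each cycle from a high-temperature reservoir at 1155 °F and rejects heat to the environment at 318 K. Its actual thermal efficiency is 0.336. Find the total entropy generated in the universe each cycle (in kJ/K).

T_H = 1155 °F → (1155 − 32) × 5/9 = 623.89 °C = 897.04 K.
W = η·Q_H = 0.336 × 600 = 201.6 kJ, so Q_C = Q_H − W = 398.4 kJ.
Entropy balance on the reservoirs: −Q_H/T_H = -0.6689 kJ/K, +Q_C/T_C = 1.253 kJ/K.
ΔS_univ = −Q_H/T_H + Q_C/T_C = 0.5840 kJ/K (> 0, since η = 0.336 < η_Carnot = 0.646).

ΔS_univ ≈ 0.5840 kJ/K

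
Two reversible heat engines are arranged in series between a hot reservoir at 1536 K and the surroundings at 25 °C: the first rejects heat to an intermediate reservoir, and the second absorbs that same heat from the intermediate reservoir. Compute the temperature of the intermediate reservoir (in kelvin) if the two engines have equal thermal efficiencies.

T_m ≈ 676.7 K

T_C = 25 °C → 25 + 273.15 = 298.15 K.
Equal efficiencies require 1 − T_m/T_H = 1 − T_C/T_m, i.e. T_m/T_H = T_C/T_m, so T_m = √(T_H·T_C) = √(1536.00 × 298.15) = 676.7 K.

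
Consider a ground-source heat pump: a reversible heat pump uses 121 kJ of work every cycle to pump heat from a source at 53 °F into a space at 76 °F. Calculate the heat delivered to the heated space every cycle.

T_H = 76 °F → (76 − 32) × 5/9 = 24.44 °C = 297.59 K.
T_C = 53 °F → (53 − 32) × 5/9 = 11.67 °C = 284.82 K.
The Carnot heat-pump COP is COP_HP = T_H/(T_H − T_C) = 297.59/12.78 = 23.2900.
Q_H = COP_HP · W = 23.2900 × 121 = 2818 kJ.

Q_H ≈ 2818 kJ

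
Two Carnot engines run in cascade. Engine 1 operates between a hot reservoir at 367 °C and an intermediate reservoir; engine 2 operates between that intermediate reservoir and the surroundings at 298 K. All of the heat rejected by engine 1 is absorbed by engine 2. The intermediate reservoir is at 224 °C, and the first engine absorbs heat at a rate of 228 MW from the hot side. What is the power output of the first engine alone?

Ẇ₁ ≈ 50.9 MW

T_H = 367 °C → 367 + 273.15 = 640.15 K.
T_m = 224 °C → 224 + 273.15 = 497.15 K.
First-stage efficiency η₁ = 1 − T_m/T_H = 1 − 497.15/640.15 = 0.2234.
W₁ = η₁·Q_H = 0.2234 × 228 = 50.9 MW.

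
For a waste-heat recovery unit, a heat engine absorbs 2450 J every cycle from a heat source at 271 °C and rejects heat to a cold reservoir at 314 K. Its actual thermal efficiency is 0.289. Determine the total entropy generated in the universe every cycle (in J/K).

T_H = 271 °C → 271 + 273.15 = 544.15 K.
W = η·Q_H = 0.289 × 2450 = 708.0 J, so Q_C = Q_H − W = 1742 J.
Entropy balance on the reservoirs: −Q_H/T_H = -4.502 J/K, +Q_C/T_C = 5.548 J/K.
ΔS_univ = −Q_H/T_H + Q_C/T_C = 1.05 J/K (> 0, since η = 0.289 < η_Carnot = 0.423).

ΔS_univ ≈ 1.05 J/K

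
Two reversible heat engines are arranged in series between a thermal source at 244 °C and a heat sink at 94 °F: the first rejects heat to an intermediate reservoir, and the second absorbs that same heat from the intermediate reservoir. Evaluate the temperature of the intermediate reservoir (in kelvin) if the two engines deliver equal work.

T_H = 244 °C → 244 + 273.15 = 517.15 K.
T_C = 94 °F → (94 − 32) × 5/9 = 34.44 °C = 307.59 K.
For reversible stages Q_m = Q_H·(T_m/T_H). Setting W₁ = Q_H(1 − T_m/T_H) equal to W₂ = Q_m(1 − T_C/T_m) = Q_H·(T_m − T_C)/T_H gives T_H − T_m = T_m − T_C, so T_m = (T_H + T_C)/2 = (517.15 + 307.59)/2 = 412 K.

T_m ≈ 412 K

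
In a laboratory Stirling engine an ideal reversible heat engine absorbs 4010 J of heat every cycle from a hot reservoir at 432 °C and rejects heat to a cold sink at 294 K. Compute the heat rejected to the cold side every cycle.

T_H = 432 °C → 432 + 273.15 = 705.15 K.
η_rev = 1 − T_C/T_H = 1 − 294.00/705.15 = 0.5831.
For a reversible cycle Q_C/Q_H = T_C/T_H, so Q_C = 4010 × 294.00/705.15 = 1670 J.

Q_C ≈ 1670 J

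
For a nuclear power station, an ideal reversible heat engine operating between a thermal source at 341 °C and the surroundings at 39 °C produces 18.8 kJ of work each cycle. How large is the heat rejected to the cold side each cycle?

Q_C ≈ 19.4 kJ

T_H = 341 °C → 341 + 273.15 = 614.15 K.
T_C = 39 °C → 39 + 273.15 = 312.15 K.
Since the cycle is reversible, η = 1 − T_C/T_H = 1 − 312.15/614.15 = 0.4917.
Since Q_C/Q_H = T_C/T_H and Q_H = W/η, Q_C = W·T_C/(T_H − T_C) = 18.8 × 312.15/302.00 = 19.4 kJ.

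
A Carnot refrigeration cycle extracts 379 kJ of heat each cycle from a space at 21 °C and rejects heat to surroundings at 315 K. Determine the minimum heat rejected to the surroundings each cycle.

Q_H ≈ 406 kJ

T_C = 21 °C → 21 + 273.15 = 294.15 K.
For a reversible cycle Q_H/Q_C = T_H/T_C, so Q_H = Q_C·T_H/T_C = 379 × 315.00/294.15 = 406 kJ.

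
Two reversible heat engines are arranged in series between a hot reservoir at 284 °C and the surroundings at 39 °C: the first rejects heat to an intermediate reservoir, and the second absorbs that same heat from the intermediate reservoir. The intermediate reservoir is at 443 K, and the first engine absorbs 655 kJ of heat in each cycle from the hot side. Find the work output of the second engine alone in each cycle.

W₂ ≈ 154 kJ

T_H = 284 °C → 284 + 273.15 = 557.15 K.
T_C = 39 °C → 39 + 273.15 = 312.15 K.
Heat entering the second stage: Q_m = Q_H·(T_m/T_H) = 655 × 443.00/557.15 = 521 kJ.
Second-stage efficiency η₂ = 1 − T_C/T_m = 1 − 312.15/443.00 = 0.2954, so W₂ = η₂·Q_m = 154 kJ.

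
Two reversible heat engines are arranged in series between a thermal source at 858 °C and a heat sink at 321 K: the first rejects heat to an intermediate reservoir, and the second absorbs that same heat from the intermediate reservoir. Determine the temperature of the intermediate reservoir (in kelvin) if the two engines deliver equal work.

T_H = 858 °C → 858 + 273.15 = 1131.15 K.
For reversible stages Q_m = Q_H·(T_m/T_H). Setting W₁ = Q_H(1 − T_m/T_H) equal to W₂ = Q_m(1 − T_C/T_m) = Q_H·(T_m − T_C)/T_H gives T_H − T_m = T_m − T_C, so T_m = (T_H + T_C)/2 = (1131.15 + 321.00)/2 = 726 K.

T_m ≈ 726 K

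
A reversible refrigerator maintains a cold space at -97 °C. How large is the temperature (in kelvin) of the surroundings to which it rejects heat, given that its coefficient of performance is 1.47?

T_H ≈ 296 K

T_C = -97 °C → -97 + 273.15 = 176.15 K.
COP_R = T_C/(T_H − T_C) ⇒ T_H = T_C·(1 + 1/COP_R) = 176.15 × (1 + 1/1.47) = 296 K.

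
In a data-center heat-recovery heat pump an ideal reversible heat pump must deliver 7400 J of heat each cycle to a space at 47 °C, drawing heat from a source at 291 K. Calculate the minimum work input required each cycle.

W_in ≈ 674 J

T_H = 47 °C → 47 + 273.15 = 320.15 K.
For a reversible heat pump, COP_HP = T_H/(T_H − T_C) = 320.15/29.15 = 10.9828.
W = Q_H/COP_HP = 7400/10.9828 = 674 J.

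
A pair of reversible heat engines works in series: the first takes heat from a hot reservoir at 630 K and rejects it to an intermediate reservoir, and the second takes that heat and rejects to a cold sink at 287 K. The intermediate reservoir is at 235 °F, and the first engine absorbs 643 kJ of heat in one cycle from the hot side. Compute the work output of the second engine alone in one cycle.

W₂ ≈ 101.0 kJ

T_m = 235 °F → (235 − 32) × 5/9 = 112.78 °C = 385.93 K.
Heat entering the second stage: Q_m = Q_H·(T_m/T_H) = 643 × 385.93/630.00 = 393.9 kJ.
Second-stage efficiency η₂ = 1 − T_C/T_m = 1 − 287.00/385.93 = 0.2563, so W₂ = η₂·Q_m = 101.0 kJ.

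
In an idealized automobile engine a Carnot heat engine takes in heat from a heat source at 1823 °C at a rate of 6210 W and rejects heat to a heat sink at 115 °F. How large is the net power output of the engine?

T_H = 1823 °C → 1823 + 273.15 = 2096.15 K.
T_C = 115 °F → (115 − 32) × 5/9 = 46.11 °C = 319.26 K.
For a reversible engine, η = 1 − T_C/T_H = 1 − 319.26/2096.15 = 0.8477.
W = η·Q_H = 0.8477 × 6210 = 5264 W.

Ẇ ≈ 5264 W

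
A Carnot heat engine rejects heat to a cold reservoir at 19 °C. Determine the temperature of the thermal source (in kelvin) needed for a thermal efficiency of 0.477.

T_C = 19 °C → 19 + 273.15 = 292.15 K.
From η = 1 − T_C/T_H, solving for T_H gives T_H = T_C/(1 − η) = 292.15/(1 − 0.477) = 559 K.

T_H ≈ 559 K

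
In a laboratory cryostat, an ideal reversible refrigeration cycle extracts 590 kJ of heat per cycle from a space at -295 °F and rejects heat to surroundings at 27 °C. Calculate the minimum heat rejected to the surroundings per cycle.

Q_H ≈ 1940 kJ

T_H = 27 °C → 27 + 273.15 = 300.15 K.
T_C = -295 °F → (-295 − 32) × 5/9 = -181.67 °C = 91.48 K.
For a reversible cycle Q_H/Q_C = T_H/T_C, so Q_H = Q_C·T_H/T_C = 590 × 300.15/91.48 = 1940 kJ.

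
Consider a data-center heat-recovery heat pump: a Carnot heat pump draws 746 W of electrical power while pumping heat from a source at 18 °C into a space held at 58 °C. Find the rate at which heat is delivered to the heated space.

T_H = 58 °C → 58 + 273.15 = 331.15 K.
T_C = 18 °C → 18 + 273.15 = 291.15 K.
For a reversible heat pump, COP_HP = T_H/(T_H − T_C) = 331.15/40.00 = 8.2787.
Q_H = COP_HP · W = 8.2787 × 746 = 6180 W.

Q̇_H ≈ 6180 W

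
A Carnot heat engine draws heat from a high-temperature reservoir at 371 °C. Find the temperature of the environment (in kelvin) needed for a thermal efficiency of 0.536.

T_H = 371 °C → 371 + 273.15 = 644.15 K.
From η = 1 − T_C/T_H, T_C = T_H·(1 − η) = 644.15 × (1 − 0.536) = 299 K.

T_C ≈ 299 K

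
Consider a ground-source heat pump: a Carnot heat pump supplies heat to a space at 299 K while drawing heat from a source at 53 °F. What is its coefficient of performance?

COP_HP ≈ 21.1

T_C = 53 °F → (53 − 32) × 5/9 = 11.67 °C = 284.82 K.
Reversible heating COP: COP_HP = T_H/(T_H − T_C) = 299.00/(299.00 − 284.82) = 21.1.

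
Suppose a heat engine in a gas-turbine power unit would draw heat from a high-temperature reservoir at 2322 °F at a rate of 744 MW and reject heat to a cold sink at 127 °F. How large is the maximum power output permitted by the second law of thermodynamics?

Ẇ_max ≈ 587 MW

T_H = 2322 °F → (2322 − 32) × 5/9 = 1272.22 °C = 1545.37 K.
T_C = 127 °F → (127 − 32) × 5/9 = 52.78 °C = 325.93 K.
The second-law ceiling is the Carnot efficiency, η_max = 1 − T_C/T_H = 1 − 325.93/1545.37 = 0.7891.
W_max = η_max · Q_H = 0.7891 × 744 = 587 MW.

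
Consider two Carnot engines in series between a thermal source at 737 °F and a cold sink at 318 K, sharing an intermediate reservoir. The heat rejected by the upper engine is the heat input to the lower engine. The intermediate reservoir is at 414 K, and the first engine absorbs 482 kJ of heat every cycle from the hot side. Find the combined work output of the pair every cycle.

W_total ≈ 251.4 kJ

T_H = 737 °F → (737 − 32) × 5/9 = 391.67 °C = 664.82 K.
Two reversible stages in series are equivalent to a single Carnot engine between T_H and T_C, so η_total = 1 − T_C/T_H = 1 − 318.00/664.82 = 0.5217.
W_total = η_total · Q_H = 0.5217 × 482 = 251.4 kJ.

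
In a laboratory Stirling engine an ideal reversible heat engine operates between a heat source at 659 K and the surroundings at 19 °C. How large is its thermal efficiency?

η ≈ 0.557

T_C = 19 °C → 19 + 273.15 = 292.15 K.
For a reversible engine, η = 1 − T_C/T_H = 1 − 292.15/659.00 = 0.557.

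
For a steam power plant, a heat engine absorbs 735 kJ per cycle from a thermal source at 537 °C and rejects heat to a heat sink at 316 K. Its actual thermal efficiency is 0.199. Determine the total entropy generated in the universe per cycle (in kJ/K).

T_H = 537 °C → 537 + 273.15 = 810.15 K.
W = η·Q_H = 0.199 × 735 = 146.3 kJ, so Q_C = Q_H − W = 588.7 kJ.
Entropy balance on the reservoirs: −Q_H/T_H = -0.9072 kJ/K, +Q_C/T_C = 1.863 kJ/K.
ΔS_univ = −Q_H/T_H + Q_C/T_C = 0.9558 kJ/K (> 0, since η = 0.199 < η_Carnot = 0.610).

ΔS_univ ≈ 0.9558 kJ/K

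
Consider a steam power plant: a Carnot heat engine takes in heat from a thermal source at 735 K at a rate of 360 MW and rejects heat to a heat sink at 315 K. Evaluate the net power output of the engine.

η_rev = 1 − T_C/T_H = 1 − 315.00/735.00 = 0.5714.
W = η·Q_H = 0.5714 × 360 = 206 MW.

Ẇ ≈ 206 MW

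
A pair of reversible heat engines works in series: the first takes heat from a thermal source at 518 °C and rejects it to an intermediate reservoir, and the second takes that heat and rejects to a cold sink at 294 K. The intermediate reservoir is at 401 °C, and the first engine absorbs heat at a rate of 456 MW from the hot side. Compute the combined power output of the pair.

Ẇ_total ≈ 286.5 MW

T_H = 518 °C → 518 + 273.15 = 791.15 K.
Two reversible stages in series are equivalent to a single Carnot engine between T_H and T_C, so η_total = 1 − T_C/T_H = 1 − 294.00/791.15 = 0.6284.
W_total = η_total · Q_H = 0.6284 × 456 = 286.5 MW.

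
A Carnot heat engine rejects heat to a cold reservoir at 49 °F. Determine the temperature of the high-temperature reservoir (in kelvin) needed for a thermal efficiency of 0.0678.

T_H ≈ 303.1 K

T_C = 49 °F → (49 − 32) × 5/9 = 9.44 °C = 282.59 K.
From η = 1 − T_C/T_H, solving for T_H gives T_H = T_C/(1 − η) = 282.59/(1 − 0.0678) = 303.1 K.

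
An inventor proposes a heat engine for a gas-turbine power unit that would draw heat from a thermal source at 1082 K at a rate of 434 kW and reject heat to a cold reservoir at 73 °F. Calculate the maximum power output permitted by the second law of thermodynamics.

T_C = 73 °F → (73 − 32) × 5/9 = 22.78 °C = 295.93 K.
No engine can exceed the Carnot limit: η_max = 1 − T_C/T_H = 1 − 295.93/1082.00 = 0.7265.
W_max = η_max · Q_H = 0.7265 × 434 = 315.3 kW.

Ẇ_max ≈ 315.3 kW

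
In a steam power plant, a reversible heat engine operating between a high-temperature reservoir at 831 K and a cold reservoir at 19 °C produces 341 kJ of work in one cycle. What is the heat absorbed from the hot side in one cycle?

Q_H ≈ 525.9 kJ

T_C = 19 °C → 19 + 273.15 = 292.15 K.
Since the cycle is reversible, η = 1 − T_C/T_H = 1 − 292.15/831.00 = 0.6484.
Q_H = W/η = 341/0.6484 = 525.9 kJ.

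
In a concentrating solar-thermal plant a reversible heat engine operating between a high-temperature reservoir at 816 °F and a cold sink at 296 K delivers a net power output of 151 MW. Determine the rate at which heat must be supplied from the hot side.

T_H = 816 °F → (816 − 32) × 5/9 = 435.56 °C = 708.71 K.
For a reversible engine, η = 1 − T_C/T_H = 1 − 296.00/708.71 = 0.5823.
Q_H = W/η = 151/0.5823 = 259 MW.

Q̇_H ≈ 259 MW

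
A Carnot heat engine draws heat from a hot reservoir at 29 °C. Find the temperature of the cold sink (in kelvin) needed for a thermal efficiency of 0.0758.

T_C ≈ 279 K

T_H = 29 °C → 29 + 273.15 = 302.15 K.
From η = 1 − T_C/T_H, T_C = T_H·(1 − η) = 302.15 × (1 − 0.0758) = 279 K.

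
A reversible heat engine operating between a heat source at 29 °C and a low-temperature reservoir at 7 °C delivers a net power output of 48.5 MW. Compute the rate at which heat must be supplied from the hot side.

Q̇_H ≈ 666 MW

T_H = 29 °C → 29 + 273.15 = 302.15 K.
T_C = 7 °C → 7 + 273.15 = 280.15 K.
Since the cycle is reversible, η = 1 − T_C/T_H = 1 − 280.15/302.15 = 0.0728.
Q_H = W/η = 48.5/0.0728 = 666 MW.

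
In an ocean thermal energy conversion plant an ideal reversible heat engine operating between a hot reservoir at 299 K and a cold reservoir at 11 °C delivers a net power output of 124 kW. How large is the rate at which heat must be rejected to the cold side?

T_C = 11 °C → 11 + 273.15 = 284.15 K.
Since the cycle is reversible, η = 1 − T_C/T_H = 1 − 284.15/299.00 = 0.0497.
Since Q_C/Q_H = T_C/T_H and Q_H = W/η, Q_C = W·T_C/(T_H − T_C) = 124 × 284.15/14.85 = 2370 kW.

Q̇_C ≈ 2370 kW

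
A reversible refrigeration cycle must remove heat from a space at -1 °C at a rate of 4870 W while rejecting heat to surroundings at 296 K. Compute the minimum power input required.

T_C = -1 °C → -1 + 273.15 = 272.15 K.
COP_R = T_C/(T_H − T_C) = 272.15/23.85 = 11.4109.
W = Q_C/COP_R = 4870/11.4109 = 427 W.

Ẇ_in ≈ 427 W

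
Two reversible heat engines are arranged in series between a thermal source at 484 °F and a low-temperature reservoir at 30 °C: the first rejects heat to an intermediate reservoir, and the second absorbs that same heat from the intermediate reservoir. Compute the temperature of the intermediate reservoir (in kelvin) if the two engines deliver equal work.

T_m ≈ 414 K

T_H = 484 °F → (484 − 32) × 5/9 = 251.11 °C = 524.26 K.
T_C = 30 °C → 30 + 273.15 = 303.15 K.
For reversible stages Q_m = Q_H·(T_m/T_H). Setting W₁ = Q_H(1 − T_m/T_H) equal to W₂ = Q_m(1 − T_C/T_m) = Q_H·(T_m − T_C)/T_H gives T_H − T_m = T_m − T_C, so T_m = (T_H + T_C)/2 = (524.26 + 303.15)/2 = 414 K.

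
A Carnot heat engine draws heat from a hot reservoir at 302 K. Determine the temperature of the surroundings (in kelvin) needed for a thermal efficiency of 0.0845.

T_C ≈ 276 K

From η = 1 − T_C/T_H, T_C = T_H·(1 − η) = 302.00 × (1 − 0.0845) = 276 K.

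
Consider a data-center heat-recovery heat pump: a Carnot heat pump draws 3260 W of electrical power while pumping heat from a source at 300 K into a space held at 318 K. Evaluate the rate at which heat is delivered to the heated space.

Q̇_H ≈ 57590 W

COP_HP = T_H/(T_H − T_C) = 318.00/18.00 = 17.6667.
Q_H = COP_HP · W = 17.6667 × 3260 = 57590 W.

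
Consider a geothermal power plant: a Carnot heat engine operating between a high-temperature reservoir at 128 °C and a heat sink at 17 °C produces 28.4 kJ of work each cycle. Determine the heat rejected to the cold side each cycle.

Q_C ≈ 74.2 kJ

T_H = 128 °C → 128 + 273.15 = 401.15 K.
T_C = 17 °C → 17 + 273.15 = 290.15 K.
For a reversible engine, η = 1 − T_C/T_H = 1 − 290.15/401.15 = 0.2767.
Since Q_C/Q_H = T_C/T_H and Q_H = W/η, Q_C = W·T_C/(T_H − T_C) = 28.4 × 290.15/111.00 = 74.2 kJ.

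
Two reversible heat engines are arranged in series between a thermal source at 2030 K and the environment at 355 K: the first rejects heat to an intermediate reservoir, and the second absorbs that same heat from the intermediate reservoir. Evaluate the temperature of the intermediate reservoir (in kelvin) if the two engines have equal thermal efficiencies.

Equal efficiencies require 1 − T_m/T_H = 1 − T_C/T_m, i.e. T_m/T_H = T_C/T_m, so T_m = √(T_H·T_C) = √(2030.00 × 355.00) = 849 K.

T_m ≈ 849 K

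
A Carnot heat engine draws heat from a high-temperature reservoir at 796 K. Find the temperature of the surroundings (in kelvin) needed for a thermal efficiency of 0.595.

From η = 1 − T_C/T_H, T_C = T_H·(1 − η) = 796.00 × (1 − 0.595) = 322 K.

T_C ≈ 322 K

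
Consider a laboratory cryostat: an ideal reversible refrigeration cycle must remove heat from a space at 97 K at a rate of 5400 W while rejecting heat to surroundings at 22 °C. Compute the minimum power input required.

Ẇ_in ≈ 11030 W

T_H = 22 °C → 22 + 273.15 = 295.15 K.
COP_R = T_C/(T_H − T_C) = 97.00/198.15 = 0.4895.
W = Q_C/COP_R = 5400/0.4895 = 11030 W.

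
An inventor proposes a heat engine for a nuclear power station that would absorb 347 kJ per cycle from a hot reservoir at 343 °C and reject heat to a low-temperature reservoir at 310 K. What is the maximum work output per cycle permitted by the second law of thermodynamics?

W_max ≈ 172 kJ

T_H = 343 °C → 343 + 273.15 = 616.15 K.
The second-law ceiling is the Carnot efficiency, η_max = 1 − T_C/T_H = 1 − 310.00/616.15 = 0.4969.
W_max = η_max · Q_H = 0.4969 × 347 = 172 kJ.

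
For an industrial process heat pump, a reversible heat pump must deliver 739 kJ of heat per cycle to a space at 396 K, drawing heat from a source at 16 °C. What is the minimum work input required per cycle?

T_C = 16 °C → 16 + 273.15 = 289.15 K.
Reversible heating COP: COP_HP = T_H/(T_H − T_C) = 396.00/106.85 = 3.7061.
W = Q_H/COP_HP = 739/3.7061 = 199.4 kJ.

W_in ≈ 199.4 kJ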